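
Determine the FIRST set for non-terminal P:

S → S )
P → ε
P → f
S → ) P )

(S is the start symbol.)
{ 'f', ε }

To compute FIRST(P), examine every production with P on the left-hand side, reading each right-hand side left to right until a non-nullable symbol is reached.

From P → ε:
  - ε-production, so ε ∈ FIRST(P)
From P → f:
  - f is a terminal: add 'f' and stop

Collecting: FIRST(P) = { 'f', ε }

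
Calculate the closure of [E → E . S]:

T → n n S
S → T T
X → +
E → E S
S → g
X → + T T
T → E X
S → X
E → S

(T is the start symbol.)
To compute CLOSURE, for each item [A → α.Bβ] where B is a non-terminal, add [B → .γ] for all productions B → γ; repeat for the newly added items until nothing changes.

Start with: [E → E . S]
  [E → E . S] has the dot before S: add [S → . T T], [S → . g], [S → . X]
  [S → . T T] has the dot before T: add [T → . n n S], [T → . E X]
  [S → . X] has the dot before X: add [X → . +], [X → . + T T]
  [T → . E X] has the dot before E: add [E → . E S], [E → . S]
No further items can be added.

CLOSURE = { [E → . E S], [E → . S], [E → E . S], [S → . T T], [S → . X], [S → . g], [T → . E X], [T → . n n S], [X → . + T T], [X → . +] }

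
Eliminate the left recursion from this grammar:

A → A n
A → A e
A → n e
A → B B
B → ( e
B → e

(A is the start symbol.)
A → n e A'
A → B B A'
A' → n A'
A' → e A'
A' → ε
B → ( e
B → e

A is directly left-recursive. The standard transformation for
  A → A α₁ | ... | A α_m | β₁ | ... | β_n
is
  A  → β₁ A' | ... | β_n A'
  A' → α₁ A' | ... | α_m A' | ε

A → n e becomes A → n e A'
A → B B becomes A → B B A'
A → A n becomes A' → n A'
A → A e becomes A' → e A'
Add A' → ε

Productions for other non-terminals are unchanged:
  B → ( e
  B → e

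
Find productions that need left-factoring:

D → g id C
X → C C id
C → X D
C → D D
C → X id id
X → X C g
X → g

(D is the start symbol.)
Left-factoring is needed when two productions for the same non-terminal
share a common prefix on the right-hand side.

Productions for X:
  X → C C id
  X → X C g
  X → g
Productions for C:
  C → X D
  C → D D
  C → X id id

Found common prefix 'X' in productions for C

Answer: Yes, C has productions with common prefix 'X'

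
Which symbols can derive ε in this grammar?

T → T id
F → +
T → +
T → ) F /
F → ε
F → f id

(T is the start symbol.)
{ 'F' }

A non-terminal is nullable if it can derive ε (the empty string): either it has an ε-production, or it has a production whose right-hand side consists entirely of nullable non-terminals.

ε-productions: F → ε
So F is immediately nullable.
No further non-terminal can be added: every production for the remaining non-terminals contains a terminal or a non-nullable non-terminal.
Nullable = { 'F' }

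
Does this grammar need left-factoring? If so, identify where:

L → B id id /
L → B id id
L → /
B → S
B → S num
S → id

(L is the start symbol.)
Left-factoring is needed when two productions for the same non-terminal
share a common prefix on the right-hand side.

Productions for L:
  L → B id id /
  L → B id id
  L → /
Productions for B:
  B → S
  B → S num

Found common prefix 'B id id' in productions for L
Found common prefix 'S' in productions for B

Answer: Yes, L has productions with common prefix 'B id id'; B has productions with common prefix 'S'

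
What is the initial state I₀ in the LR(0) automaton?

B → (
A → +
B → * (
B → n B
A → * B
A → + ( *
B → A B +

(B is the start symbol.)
First, augment the grammar with B' → B
I₀ = CLOSURE({ [B' → . B] }):
  [B' → . B] has the dot before B: add [B → . (], [B → . * (], [B → . n B], [B → . A B +]
  [B → . A B +] has the dot before A: add [A → . +], [A → . * B], [A → . + ( *]
No further items can be added.

I₀ = { [A → . * B], [A → . + ( *], [A → . +], [B → . (], [B → . * (], [B → . A B +], [B → . n B], [B' → . B] }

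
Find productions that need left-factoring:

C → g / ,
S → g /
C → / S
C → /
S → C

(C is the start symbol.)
Left-factoring is needed when two productions for the same non-terminal
share a common prefix on the right-hand side.

Productions for C:
  C → g / ,
  C → / S
  C → /
Productions for S:
  S → g /
  S → C

Found common prefix '/' in productions for C

Answer: Yes, C has productions with common prefix '/'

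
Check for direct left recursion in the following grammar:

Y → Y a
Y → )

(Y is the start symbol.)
Yes, Y is left-recursive

Direct left recursion occurs when N → N α for some non-terminal N (the right-hand side begins with the left-hand side itself).

Y → Y a: LEFT RECURSIVE (starts with Y)
Y → ): starts with ')'

The grammar has direct left recursion on: Y.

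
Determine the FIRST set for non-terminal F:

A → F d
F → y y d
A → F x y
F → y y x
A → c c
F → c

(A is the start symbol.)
{ 'c', 'y' }

To compute FIRST(F), examine every production with F on the left-hand side, reading each right-hand side left to right until a non-nullable symbol is reached.

From F → y y d:
  - y is a terminal: add 'y' and stop
From F → y y x:
  - y is a terminal: add 'y' and stop
From F → c:
  - c is a terminal: add 'c' and stop

Collecting: FIRST(F) = { 'c', 'y' }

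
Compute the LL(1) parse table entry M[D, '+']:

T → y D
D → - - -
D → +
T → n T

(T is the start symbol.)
D → +

To find M[D, '+'], we find productions for D where '+' is in the predict set (PREDICT(N → α) = (FIRST(α) \ {ε}) ∪ (FOLLOW(N) if α ⇒* ε)).

D → - - -: PREDICT = { '-' }
D → +: PREDICT = { '+' }
  '+' is in predict set, so this production goes in M[D, '+']

M[D, '+'] = D → +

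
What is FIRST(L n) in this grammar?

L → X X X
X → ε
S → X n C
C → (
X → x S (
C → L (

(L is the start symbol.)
FIRST sets of the non-terminals involved (from the grammar, by fixed-point iteration):
  FIRST(L) = { 'x', ε }

To compute FIRST(L n), process the symbols left to right:
Symbol L is a non-terminal. Add FIRST(L) \ {ε} = { 'x' }
L is nullable (ε ∈ FIRST(L)), continue to the next symbol.
Symbol n is a terminal. Add 'n' and stop.
FIRST(L n) = { 'n', 'x' }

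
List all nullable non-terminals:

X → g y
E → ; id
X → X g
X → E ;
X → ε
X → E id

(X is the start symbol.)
ε-productions: X → ε
So X is immediately nullable.
No further non-terminal can be added: every production for the remaining non-terminals contains a terminal or a non-nullable non-terminal.
Nullable = { 'X' }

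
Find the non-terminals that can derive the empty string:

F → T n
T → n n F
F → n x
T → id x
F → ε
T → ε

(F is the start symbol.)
{ 'F', 'T' }

A non-terminal is nullable if it can derive ε (the empty string): either it has an ε-production, or it has a production whose right-hand side consists entirely of nullable non-terminals.

ε-productions: F → ε, T → ε
So F, T are immediately nullable.
Every non-terminal is now nullable.
Nullable = { 'F', 'T' }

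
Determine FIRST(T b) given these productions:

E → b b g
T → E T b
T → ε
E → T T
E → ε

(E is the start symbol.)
{ 'b' }

FIRST sets of the non-terminals involved (from the grammar, by fixed-point iteration):
  FIRST(T) = { 'b', ε }

To compute FIRST(T b), process the symbols left to right:
Symbol T is a non-terminal. Add FIRST(T) \ {ε} = { 'b' }
T is nullable (ε ∈ FIRST(T)), continue to the next symbol.
Symbol b is a terminal. Add 'b' and stop.
FIRST(T b) = { 'b' }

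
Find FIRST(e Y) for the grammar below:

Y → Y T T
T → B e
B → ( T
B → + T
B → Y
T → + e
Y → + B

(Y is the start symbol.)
{ 'e' }

To compute FIRST(e Y), process the symbols left to right:
Symbol e is a terminal. Add 'e' and stop.
FIRST(e Y) = { 'e' }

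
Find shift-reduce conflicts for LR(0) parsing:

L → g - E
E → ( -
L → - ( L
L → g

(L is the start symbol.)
Yes — I3: [L → g .] vs [L → g . - E]

A shift-reduce conflict occurs when an LR(0) state has both:
  - a complete (reduce) item [A → α .] (dot at the end), and
  - a shift item [B → β . c γ] (dot before a terminal).

Augment with L' → L and build the canonical LR(0) collection (I0 = CLOSURE({[L' → . L]}), then GOTO on every symbol after a dot until no new states appear). It has 10 states:
  I0: { [L → . - ( L], [L → . g - E], [L → . g], [L' → . L] }  — shift
  I1: { [L → - . ( L] }  — shift
  I2: { [L' → L .] }  — accept
  I3: { [L → g . - E], [L → g .] }  — shift, reduce
  I4: { [E → . ( -], [L → g - . E] }  — shift
  I5: { [E → ( . -] }  — shift
  I6: { [L → g - E .] }  — reduce
  I7: { [E → ( - .] }  — reduce
  I8: { [L → - ( . L], [L → . - ( L], [L → . g - E], [L → . g] }  — shift
  I9: { [L → - ( L .] }  — reduce

I3 contains reduce item [L → g .] and shift item [L → g . - E] — shift-reduce conflict.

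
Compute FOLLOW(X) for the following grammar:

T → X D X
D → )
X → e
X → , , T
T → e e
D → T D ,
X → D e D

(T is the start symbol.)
{ $, ')', ',', 'e' }

In T → X D X: X is followed by D X, add FIRST(D X) \ {ε} = { ')', ',', 'e' }
In T → X D X: X is at the end, add FOLLOW(T)

The FOLLOW sets referred to above (computed the same way, to a fixed point):
  FOLLOW(T) = { $, ')', ',', 'e' }

Taking the union: FOLLOW(X) = { $, ')', ',', 'e' }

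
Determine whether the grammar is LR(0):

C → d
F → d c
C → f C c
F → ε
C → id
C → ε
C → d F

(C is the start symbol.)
A grammar is LR(0) if no state in the canonical LR(0) collection has:
  - both a shift item (dot before a terminal) and a complete item (shift-reduce conflict), or
  - two or more complete items (reduce-reduce conflict; the accept item [C' → C .] counts as a complete item here).

Augment with C' → C and build the canonical LR(0) collection (I0 = CLOSURE({[C' → . C]}), then GOTO on every symbol after a dot until no new states appear). It has 10 states:
  I0: { [C → . d F], [C → . d], [C → . f C c], [C → . id], [C → .], [C' → . C] }  — shift, reduce
  I1: { [C' → C .] }  — accept
  I2: { [C → d . F], [C → d .], [F → . d c], [F → .] }  — shift, 2 reduces
  I3: { [C → . d F], [C → . d], [C → . f C c], [C → . id], [C → .], [C → f . C c] }  — shift, reduce
  I4: { [C → id .] }  — reduce
  I5: { [C → f C . c] }  — shift
  I6: { [C → f C c .] }  — reduce
  I7: { [C → d F .] }  — reduce
  I8: { [F → d . c] }  — shift
  I9: { [F → d c .] }  — reduce

Conflict in state I0:
  Shift-reduce conflict between [C → .] and [C → . d]
So the grammar is NOT LR(0).

Answer: No. Shift-reduce conflict between [C → .] and [C → . d]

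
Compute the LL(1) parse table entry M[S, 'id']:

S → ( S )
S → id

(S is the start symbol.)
S → id

To find M[S, 'id'], we find productions for S where 'id' is in the predict set (PREDICT(N → α) = (FIRST(α) \ {ε}) ∪ (FOLLOW(N) if α ⇒* ε)).

S → ( S ): PREDICT = { '(' }
S → id: PREDICT = { 'id' }
  'id' is in predict set, so this production goes in M[S, 'id']

M[S, 'id'] = S → id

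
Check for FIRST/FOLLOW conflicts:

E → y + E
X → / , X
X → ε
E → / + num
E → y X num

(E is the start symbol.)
A FIRST/FOLLOW conflict occurs when a non-terminal N has a nullable alternative N → β (β ⇒* ε) and another alternative N → α with FIRST(α) ∩ FOLLOW(N) ≠ ∅: on such a lookahead the parser cannot decide between expanding α and letting N vanish via β.

Nullable non-terminals: X.

X: nullable alternative(s) X → ε; FOLLOW(X) = { 'num' }
  X → / , X: FIRST \ {ε} = { '/' } — disjoint from FOLLOW(X)
  X → ε: FIRST \ {ε} = { } — this is the only nullable alternative, skip

E has no nullable alternative, so no FIRST/FOLLOW check is needed there.

No FIRST/FOLLOW conflicts found.

Answer: No FIRST/FOLLOW conflicts.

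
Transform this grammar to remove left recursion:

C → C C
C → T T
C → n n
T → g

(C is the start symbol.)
C → T T C'
C → n n C'
C' → C C'
C' → ε
T → g

C is directly left-recursive. The standard transformation for
  A → A α₁ | ... | A α_m | β₁ | ... | β_n
is
  A  → β₁ A' | ... | β_n A'
  A' → α₁ A' | ... | α_m A' | ε

C → T T becomes C → T T C'
C → n n becomes C → n n C'
C → C C becomes C' → C C'
Add C' → ε

Productions for other non-terminals are unchanged:
  T → g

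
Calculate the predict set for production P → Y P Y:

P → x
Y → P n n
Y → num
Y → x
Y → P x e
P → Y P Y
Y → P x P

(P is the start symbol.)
PREDICT(P → Y P Y) = (FIRST(RHS) \ {ε}) ∪ (FOLLOW(P) if ε ∈ FIRST(RHS), i.e. RHS ⇒* ε)
FIRST(Y) = { 'num', 'x' }
FIRST(Y P Y) = { 'num', 'x' }
ε ∉ FIRST(Y P Y), so FOLLOW(P) is not added.
PREDICT(P → Y P Y) = { 'num', 'x' }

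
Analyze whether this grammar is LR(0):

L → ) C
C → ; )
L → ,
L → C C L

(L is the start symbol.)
Yes, the grammar is LR(0)

Augment with L' → L and build the canonical LR(0) collection (I0 = CLOSURE({[L' → . L]}), then GOTO on every symbol after a dot until no new states appear). It has 10 states:
  I0: { [C → . ; )], [L → . ) C], [L → . ,], [L → . C C L], [L' → . L] }  — shift
  I1: { [C → . ; )], [L → ) . C] }  — shift
  I2: { [L → , .] }  — reduce
  I3: { [C → ; . )] }  — shift
  I4: { [C → . ; )], [L → C . C L] }  — shift
  I5: { [L' → L .] }  — accept
  I6: { [C → . ; )], [L → . ) C], [L → . ,], [L → . C C L], [L → C C . L] }  — shift
  I7: { [L → C C L .] }  — reduce
  I8: { [C → ; ) .] }  — reduce
  I9: { [L → ) C .] }  — reduce

Every state is either a pure shift/goto state or contains exactly one complete item and nothing to shift — no conflicts. The grammar is LR(0).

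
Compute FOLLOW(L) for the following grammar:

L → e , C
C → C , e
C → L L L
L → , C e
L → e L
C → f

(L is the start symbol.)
{ $, ',', 'e' }

L is the start symbol, so $ ∈ FOLLOW(L).
In C → L L L: L is followed by L L, add FIRST(L L) \ {ε} = { ',', 'e' }
In C → L L L: L is followed by L, add FIRST(L) \ {ε} = { ',', 'e' }
In C → L L L: L is at the end, add FOLLOW(C)
In L → e L: L is at the end; this adds FOLLOW(L) to itself — nothing new

The FOLLOW sets referred to above (computed the same way, to a fixed point):
  FOLLOW(C) = { $, ',', 'e' }

Taking the union: FOLLOW(L) = { $, ',', 'e' }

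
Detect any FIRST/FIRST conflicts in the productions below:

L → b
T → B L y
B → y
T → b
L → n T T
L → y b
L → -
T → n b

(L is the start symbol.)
No FIRST/FIRST conflicts.

A FIRST/FIRST conflict occurs when two productions N → α and N → β for the same non-terminal have FIRST(α) ∩ FIRST(β) ≠ ∅ (with ε ∈ FIRST of a nullable right-hand side, so two nullable alternatives also conflict).

FIRST sets of the non-terminals at (or reachable through a nullable prefix from) the front of some alternative:
  FIRST(B) = { 'y' }

Productions for L:
  L → b: FIRST = { 'b' }
  L → n T T: FIRST = { 'n' }
  L → y b: FIRST = { 'y' }
  L → -: FIRST = { '-' }
Productions for T:
  T → B L y: FIRST = { 'y' }
  T → b: FIRST = { 'b' }
  T → n b: FIRST = { 'n' }
B has only one production, so no FIRST/FIRST conflict is possible there.

All alternatives of each non-terminal have pairwise disjoint FIRST sets.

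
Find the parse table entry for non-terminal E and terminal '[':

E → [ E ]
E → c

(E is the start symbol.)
E → [ E ]

To find M[E, '['], we find productions for E where '[' is in the predict set (PREDICT(N → α) = (FIRST(α) \ {ε}) ∪ (FOLLOW(N) if α ⇒* ε)).

E → [ E ]: PREDICT = { '[' }
  '[' is in predict set, so this production goes in M[E, '[']
E → c: PREDICT = { 'c' }

M[E, '['] = E → [ E ]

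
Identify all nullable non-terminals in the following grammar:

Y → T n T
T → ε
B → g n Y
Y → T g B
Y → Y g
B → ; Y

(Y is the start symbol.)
{ 'T' }

ε-productions: T → ε
So T is immediately nullable.
No further non-terminal can be added: every production for the remaining non-terminals contains a terminal or a non-nullable non-terminal.
Nullable = { 'T' }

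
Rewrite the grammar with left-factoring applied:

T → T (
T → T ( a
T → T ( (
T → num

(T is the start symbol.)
Left-factoring transforms A → αβ₁ | αβ₂ into A → αA' and A' → β₁ | β₂
(α is the longest common prefix among the alternatives). Repeat until
no nonterminal has two alternatives with a common prefix.

Round 1: T has alternatives sharing prefix 'T ('. Introduce T': T → T ( T'
  Add: T' → ε
  Add: T' → a
  Add: T' → (

No remaining common prefixes — done.

Resulting grammar:
T → T ( T'
T' → ε
T' → a
T' → (
T → num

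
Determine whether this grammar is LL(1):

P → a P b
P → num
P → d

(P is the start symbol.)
Yes, the grammar is LL(1).

For P:
  PREDICT(P → a P b) = { 'a' }
  PREDICT(P → num) = { 'num' }
  PREDICT(P → d) = { 'd' }

All predict sets are disjoint. The grammar IS LL(1).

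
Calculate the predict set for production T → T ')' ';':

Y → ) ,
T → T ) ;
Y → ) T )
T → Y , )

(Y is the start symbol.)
PREDICT(T → T ')' ';') = (FIRST(RHS) \ {ε}) ∪ (FOLLOW(T) if ε ∈ FIRST(RHS), i.e. RHS ⇒* ε)
FIRST(T) = { ')' }
FIRST(T ')' ';') = { ')' }
ε ∉ FIRST(T ')' ';'), so FOLLOW(T) is not added.
PREDICT(T → T ')' ';') = { ')' }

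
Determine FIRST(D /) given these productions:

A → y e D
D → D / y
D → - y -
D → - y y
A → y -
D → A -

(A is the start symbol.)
FIRST sets of the non-terminals involved (from the grammar, by fixed-point iteration):
  FIRST(D) = { '-', 'y' }

To compute FIRST(D /), process the symbols left to right:
Symbol D is a non-terminal. Add FIRST(D) \ {ε} = { '-', 'y' }
D is not nullable (ε ∉ FIRST(D)), so stop here.
FIRST(D /) = { '-', 'y' }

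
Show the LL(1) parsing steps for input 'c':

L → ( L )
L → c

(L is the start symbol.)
Stack is shown with the top on the left.

Stack  Input  Action
--------------------
L $    c $    output L → c
c $    c $    match 'c'
$      $      accept

The string is accepted.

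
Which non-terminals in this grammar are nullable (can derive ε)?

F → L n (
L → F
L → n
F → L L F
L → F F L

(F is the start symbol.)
None

There are no ε-productions, so no non-terminal can derive ε.
No non-terminals are nullable.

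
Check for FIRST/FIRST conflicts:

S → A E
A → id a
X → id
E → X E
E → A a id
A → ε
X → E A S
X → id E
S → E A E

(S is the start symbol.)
FIRST sets of the non-terminals at (or reachable through a nullable prefix from) the front of some alternative:
  FIRST(A) = { 'id', ε }
  FIRST(E) = { 'a', 'id' }
  FIRST(X) = { 'a', 'id' }

Productions for S:
  S → A E: FIRST = { 'a', 'id' }
  S → E A E: FIRST = { 'a', 'id' }
Productions for A:
  A → id a: FIRST = { 'id' }
  A → ε: FIRST = { ε }
Productions for X:
  X → id: FIRST = { 'id' }
  X → E A S: FIRST = { 'a', 'id' }
  X → id E: FIRST = { 'id' }
Productions for E:
  E → X E: FIRST = { 'a', 'id' }
  E → A a id: FIRST = { 'a', 'id' }

Conflict for S: S → A E and S → E A E
  Overlap: { 'a', 'id' }
Conflict for X: X → id and X → E A S
  Overlap: { 'id' }
Conflict for X: X → id and X → id E
  Overlap: { 'id' }
Conflict for X: X → E A S and X → id E
  Overlap: { 'id' }
Conflict for E: E → X E and E → A a id
  Overlap: { 'a', 'id' }

Answer: Yes. S → A E / S → E A E on { 'a', 'id' }; X → id / X → E A S on { 'id' }; X → id / X → id E on { 'id' }; X → E A S / X → id E on { 'id' }; E → X E / E → A a id on { 'a', 'id' }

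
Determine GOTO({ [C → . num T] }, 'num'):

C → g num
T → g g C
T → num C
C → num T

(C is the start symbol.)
{ [C → num . T], [T → . g g C], [T → . num C] }

GOTO(I, 'num') = CLOSURE({ [A → αX.β] : [A → α.Xβ] ∈ I, X = 'num' })

Items with dot before 'num', with the dot advanced:
  [C → . num T] → [C → num . T]
Closure of the advanced items:
  [C → num . T] has the dot before T: add [T → . g g C], [T → . num C]

GOTO = { [C → num . T], [T → . g g C], [T → . num C] }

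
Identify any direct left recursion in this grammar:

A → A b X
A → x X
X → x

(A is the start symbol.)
Yes, A is left-recursive

A → A b X: LEFT RECURSIVE (starts with A)
A → x X: starts with x
X → x: starts with x

The grammar has direct left recursion on: A.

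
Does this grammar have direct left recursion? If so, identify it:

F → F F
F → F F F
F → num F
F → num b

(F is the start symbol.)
Yes, F is left-recursive

F → F F: LEFT RECURSIVE (starts with F)
F → F F F: LEFT RECURSIVE (starts with F)
F → num F: starts with num
F → num b: starts with num

The grammar has direct left recursion on: F.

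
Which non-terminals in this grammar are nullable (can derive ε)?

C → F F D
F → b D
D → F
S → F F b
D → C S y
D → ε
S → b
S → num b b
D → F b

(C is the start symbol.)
ε-productions: D → ε
So D is immediately nullable.
No further non-terminal can be added: every production for the remaining non-terminals contains a terminal or a non-nullable non-terminal.
Nullable = { 'D' }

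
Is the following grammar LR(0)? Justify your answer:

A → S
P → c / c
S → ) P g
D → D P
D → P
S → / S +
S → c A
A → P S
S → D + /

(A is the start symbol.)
No. Shift-reduce conflict between [D → P .] and [P → . c / c]

A grammar is LR(0) if no state in the canonical LR(0) collection has:
  - both a shift item (dot before a terminal) and a complete item (shift-reduce conflict), or
  - two or more complete items (reduce-reduce conflict; the accept item [A' → A .] counts as a complete item here).

Augment with A' → A and build the canonical LR(0) collection (I0 = CLOSURE({[A' → . A]}), then GOTO on every symbol after a dot until no new states appear). It has 23 states:
  I0: { [A → . P S], [A → . S], [A' → . A], [D → . D P], [D → . P], [P → . c / c], [S → . ) P g], [S → . / S +], [S → . D + /], [S → . c A] }  — shift
  I1: { [P → . c / c], [S → ) . P g] }  — shift
  I2: { [D → . D P], [D → . P], [P → . c / c], [S → . ) P g], [S → . / S +], [S → . D + /], [S → . c A], [S → / . S +] }  — shift
  I3: { [A' → A .] }  — accept
  I4: { [D → D . P], [P → . c / c], [S → D . + /] }  — shift
  I5: { [A → P . S], [D → . D P], [D → . P], [D → P .], [P → . c / c], [S → . ) P g], [S → . / S +], [S → . D + /], [S → . c A] }  — shift, reduce
  I6: { [A → S .] }  — reduce
  I7: { [A → . P S], [A → . S], [D → . D P], [D → . P], [P → . c / c], [P → c . / c], [S → . ) P g], [S → . / S +], [S → . D + /], [S → . c A], [S → c . A] }  — shift
  I8: { [D → . D P], [D → . P], [P → . c / c], [P → c / . c], [S → . ) P g], [S → . / S +], [S → . D + /], [S → . c A], [S → / . S +] }  — shift
  I9: { [S → c A .] }  — reduce
  I10: { [D → P .] }  — reduce
  I11: { [S → / S . +] }  — shift
  I12: { [A → . P S], [A → . S], [D → . D P], [D → . P], [P → . c / c], [P → c . / c], [P → c / c .], [S → . ) P g], [S → . / S +], [S → . D + /], [S → . c A], [S → c . A] }  — shift, reduce
  I13: { [S → / S + .] }  — reduce
  I14: { [A → P S .] }  — reduce
  I15: { [S → D + . /] }  — shift
  I16: { [D → D P .] }  — reduce
  I17: { [P → c . / c] }  — shift
  I18: { [P → c / . c] }  — shift
  I19: { [P → c / c .] }  — reduce
  I20: { [S → D + / .] }  — reduce
  I21: { [S → ) P . g] }  — shift
  I22: { [S → ) P g .] }  — reduce

Conflict in state I5:
  Shift-reduce conflict between [D → P .] and [P → . c / c]
So the grammar is NOT LR(0).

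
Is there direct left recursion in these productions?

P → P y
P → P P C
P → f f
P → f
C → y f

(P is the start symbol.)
Direct left recursion occurs when N → N α for some non-terminal N (the right-hand side begins with the left-hand side itself).

P → P y: LEFT RECURSIVE (starts with P)
P → P P C: LEFT RECURSIVE (starts with P)
P → f f: starts with f
P → f: starts with f
C → y f: starts with y

The grammar has direct left recursion on: P.

Answer: Yes, P is left-recursive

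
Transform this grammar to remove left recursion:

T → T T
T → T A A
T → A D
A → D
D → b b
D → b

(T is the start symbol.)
T → A D T'
T' → T T'
T' → A A T'
T' → ε
A → D
D → b b
D → b

T is directly left-recursive. The standard transformation for
  A → A α₁ | ... | A α_m | β₁ | ... | β_n
is
  A  → β₁ A' | ... | β_n A'
  A' → α₁ A' | ... | α_m A' | ε

T → A D becomes T → A D T'
T → T T becomes T' → T T'
T → T A A becomes T' → A A T'
Add T' → ε

Productions for other non-terminals are unchanged:
  A → D
  D → b b
  D → b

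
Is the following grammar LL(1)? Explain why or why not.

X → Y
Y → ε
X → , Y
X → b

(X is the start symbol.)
Yes, the grammar is LL(1).

A grammar is LL(1) if for each non-terminal N with multiple productions, the predict sets of those productions are pairwise disjoint, where PREDICT(N → α) = (FIRST(α) \ {ε}) ∪ (FOLLOW(N) if α ⇒* ε).

Relevant sets:
  FIRST(Y) = { ε }
  FOLLOW(X) = { $ }

For X:
  PREDICT(X → Y) = { $ }
  PREDICT(X → ',' Y) = { ',' }
  PREDICT(X → b) = { 'b' }
Y has a single production, so nothing to check there.

All predict sets are disjoint. The grammar IS LL(1).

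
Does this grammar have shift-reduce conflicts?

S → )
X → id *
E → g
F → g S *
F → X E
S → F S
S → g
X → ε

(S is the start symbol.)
Yes — I0: [X → .] vs [F → . g S *]; I2: [X → .] vs [F → . g S *]; I5: [S → g .] vs [F → . g S *]

Augment with S' → S and build the canonical LR(0) collection (I0 = CLOSURE({[S' → . S]}), then GOTO on every symbol after a dot until no new states appear). It has 13 states:
  I0: { [F → . X E], [F → . g S *], [S → . )], [S → . F S], [S → . g], [S' → . S], [X → . id *], [X → .] }  — shift, reduce
  I1: { [S → ) .] }  — reduce
  I2: { [F → . X E], [F → . g S *], [S → . )], [S → . F S], [S → . g], [S → F . S], [X → . id *], [X → .] }  — shift, reduce
  I3: { [S' → S .] }  — accept
  I4: { [E → . g], [F → X . E] }  — shift
  I5: { [F → . X E], [F → . g S *], [F → g . S *], [S → . )], [S → . F S], [S → . g], [S → g .], [X → . id *], [X → .] }  — shift, 2 reduces
  I6: { [X → id . *] }  — shift
  I7: { [X → id * .] }  — reduce
  I8: { [F → g S . *] }  — shift
  I9: { [F → g S * .] }  — reduce
  I10: { [F → X E .] }  — reduce
  I11: { [E → g .] }  — reduce
  I12: { [S → F S .] }  — reduce

I0 contains reduce item [X → .] and shift items [F → . g S *], [S → . )], [S → . g], [X → . id *] — shift-reduce conflict.
I2 contains reduce item [X → .] and shift items [F → . g S *], [S → . )], [S → . g], [X → . id *] — shift-reduce conflict.
I5 contains reduce items [S → g .], [X → .] and shift items [F → . g S *], [S → . )], [S → . g], [X → . id *] — shift-reduce conflict.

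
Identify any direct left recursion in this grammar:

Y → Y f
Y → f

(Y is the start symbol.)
Yes, Y is left-recursive

Direct left recursion occurs when N → N α for some non-terminal N (the right-hand side begins with the left-hand side itself).

Y → Y f: LEFT RECURSIVE (starts with Y)
Y → f: starts with f

The grammar has direct left recursion on: Y.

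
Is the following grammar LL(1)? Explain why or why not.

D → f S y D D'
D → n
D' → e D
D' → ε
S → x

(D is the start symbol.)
No. Predict set conflict for D': { 'e' }

A grammar is LL(1) if for each non-terminal N with multiple productions, the predict sets of those productions are pairwise disjoint, where PREDICT(N → α) = (FIRST(α) \ {ε}) ∪ (FOLLOW(N) if α ⇒* ε).

Relevant sets:
  FOLLOW(D') = { $, 'e' }

For D:
  PREDICT(D → f S y D D') = { 'f' }
  PREDICT(D → n) = { 'n' }
For D':
  PREDICT(D' → e D) = { 'e' }
  PREDICT(D' → ε) = { $, 'e' }
S has a single production, so nothing to check there.

Conflict found: Predict set conflict for D': { 'e' }
The grammar is NOT LL(1).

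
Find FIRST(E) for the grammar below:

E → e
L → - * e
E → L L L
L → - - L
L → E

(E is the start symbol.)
FIRST sets of the other non-terminals involved (by the same procedure, iterated to a fixed point):
  FIRST(L) = { '-', 'e' }

From E → e:
  - e is a terminal: add 'e' and stop
From E → L L L:
  - L is a non-terminal: add FIRST(L) \ {ε} = { '-', 'e' }
    L is not nullable, so stop

Collecting: FIRST(E) = { '-', 'e' }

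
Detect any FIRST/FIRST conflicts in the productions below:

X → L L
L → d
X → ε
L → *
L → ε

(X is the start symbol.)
Yes. X → L L / X → ε on { ε }

A FIRST/FIRST conflict occurs when two productions N → α and N → β for the same non-terminal have FIRST(α) ∩ FIRST(β) ≠ ∅ (with ε ∈ FIRST of a nullable right-hand side, so two nullable alternatives also conflict).

FIRST sets of the non-terminals at (or reachable through a nullable prefix from) the front of some alternative:
  FIRST(L) = { '*', 'd', ε }

Productions for X:
  X → L L: FIRST = { '*', 'd', ε }
  X → ε: FIRST = { ε }
Productions for L:
  L → d: FIRST = { 'd' }
  L → *: FIRST = { '*' }
  L → ε: FIRST = { ε }

Conflict for X: X → L L and X → ε
  Overlap: { ε }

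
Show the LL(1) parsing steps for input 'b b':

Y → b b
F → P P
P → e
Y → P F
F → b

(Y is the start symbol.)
LL(1) parsing maintains a stack (initially the start symbol over $) and the input. At each step: if the stack top is a terminal, match it against the current input token; if it is a non-terminal N, replace it with the RHS of M[N, lookahead] (the unique production whose predict set contains the lookahead).

Stack is shown with the top on the left.

Stack  Input  Action
--------------------
Y $    b b $  output Y → b b
b b $  b b $  match 'b'
b $    b $    match 'b'
$      $      accept

The string is accepted.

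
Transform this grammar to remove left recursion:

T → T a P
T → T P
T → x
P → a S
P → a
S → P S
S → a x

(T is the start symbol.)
T → x T'
T' → a P T'
T' → P T'
T' → ε
P → a S
P → a
S → P S
S → a x

T is directly left-recursive. The standard transformation for
  A → A α₁ | ... | A α_m | β₁ | ... | β_n
is
  A  → β₁ A' | ... | β_n A'
  A' → α₁ A' | ... | α_m A' | ε

T → x becomes T → x T'
T → T a P becomes T' → a P T'
T → T P becomes T' → P T'
Add T' → ε

Productions for other non-terminals are unchanged:
  P → a S
  P → a
  S → P S
  S → a x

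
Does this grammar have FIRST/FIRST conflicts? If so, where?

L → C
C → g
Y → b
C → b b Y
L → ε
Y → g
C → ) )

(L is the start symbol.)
FIRST sets of the non-terminals at (or reachable through a nullable prefix from) the front of some alternative:
  FIRST(C) = { ')', 'b', 'g' }

Productions for L:
  L → C: FIRST = { ')', 'b', 'g' }
  L → ε: FIRST = { ε }
Productions for C:
  C → g: FIRST = { 'g' }
  C → b b Y: FIRST = { 'b' }
  C → ) ): FIRST = { ')' }
Productions for Y:
  Y → b: FIRST = { 'b' }
  Y → g: FIRST = { 'g' }

All alternatives of each non-terminal have pairwise disjoint FIRST sets.

Answer: No FIRST/FIRST conflicts.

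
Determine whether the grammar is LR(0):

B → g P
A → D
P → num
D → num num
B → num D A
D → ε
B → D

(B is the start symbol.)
Augment with B' → B and build the canonical LR(0) collection (I0 = CLOSURE({[B' → . B]}), then GOTO on every symbol after a dot until no new states appear). It has 13 states:
  I0: { [B → . D], [B → . g P], [B → . num D A], [B' → . B], [D → . num num], [D → .] }  — shift, reduce
  I1: { [B' → B .] }  — accept
  I2: { [B → D .] }  — reduce
  I3: { [B → g . P], [P → . num] }  — shift
  I4: { [B → num . D A], [D → . num num], [D → .], [D → num . num] }  — shift, reduce
  I5: { [A → . D], [B → num D . A], [D → . num num], [D → .] }  — shift, reduce
  I6: { [D → num . num], [D → num num .] }  — shift, reduce
  I7: { [D → num num .] }  — reduce
  I8: { [B → num D A .] }  — reduce
  I9: { [A → D .] }  — reduce
  I10: { [D → num . num] }  — shift
  I11: { [B → g P .] }  — reduce
  I12: { [P → num .] }  — reduce

Conflict in state I0:
  Shift-reduce conflict between [D → .] and [B → . g P]
So the grammar is NOT LR(0).

Answer: No. Shift-reduce conflict between [D → .] and [B → . g P]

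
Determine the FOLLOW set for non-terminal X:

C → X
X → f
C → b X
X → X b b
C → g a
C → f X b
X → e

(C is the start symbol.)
{ $, 'b' }

In C → X: X is at the end, add FOLLOW(C)
In C → b X: X is at the end, add FOLLOW(C)
In X → X b b: X is followed by b b, add FIRST(b b) \ {ε} = { 'b' }
In C → f X b: X is followed by b, add FIRST(b) \ {ε} = { 'b' }

The FOLLOW sets referred to above (computed the same way, to a fixed point):
  FOLLOW(C) = { $ }

Taking the union: FOLLOW(X) = { $, 'b' }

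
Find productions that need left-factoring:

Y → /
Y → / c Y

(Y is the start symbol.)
Left-factoring is needed when two productions for the same non-terminal
share a common prefix on the right-hand side.

Productions for Y:
  Y → /
  Y → / c Y

Found common prefix '/' in productions for Y

Answer: Yes, Y has productions with common prefix '/'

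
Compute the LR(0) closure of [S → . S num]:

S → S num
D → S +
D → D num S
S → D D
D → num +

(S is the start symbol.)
To compute CLOSURE, for each item [A → α.Bβ] where B is a non-terminal, add [B → .γ] for all productions B → γ; repeat for the newly added items until nothing changes.

Start with: [S → . S num]
  [S → . S num] has the dot before S: add [S → . D D]
  [S → . D D] has the dot before D: add [D → . S +], [D → . D num S], [D → . num +]
No further items can be added.

CLOSURE = { [D → . D num S], [D → . S +], [D → . num +], [S → . D D], [S → . S num] }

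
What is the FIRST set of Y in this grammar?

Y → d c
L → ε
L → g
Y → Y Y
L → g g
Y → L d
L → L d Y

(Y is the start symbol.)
FIRST sets of the other non-terminals involved (by the same procedure, iterated to a fixed point):
  FIRST(L) = { 'd', 'g', ε }

From Y → d c:
  - d is a terminal: add 'd' and stop
From Y → Y Y:
  - Y is the symbol being defined: contributes nothing new
    Y is not nullable, so stop
From Y → L d:
  - L is a non-terminal: add FIRST(L) \ {ε} = { 'd', 'g' }
    L is nullable, so continue to the next symbol
  - d is a terminal: add 'd' and stop

Collecting: FIRST(Y) = { 'd', 'g' }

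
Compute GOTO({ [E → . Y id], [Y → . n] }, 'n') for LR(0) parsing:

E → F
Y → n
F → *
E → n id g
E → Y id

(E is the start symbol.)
{ [Y → n .] }

GOTO(I, 'n') = CLOSURE({ [A → αX.β] : [A → α.Xβ] ∈ I, X = 'n' })

Items with dot before 'n', with the dot advanced:
  [Y → . n] → [Y → n .]
Closure adds nothing (no advanced item has the dot before a non-terminal).

GOTO = { [Y → n .] }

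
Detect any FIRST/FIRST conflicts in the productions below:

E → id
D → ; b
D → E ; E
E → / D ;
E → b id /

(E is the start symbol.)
FIRST sets of the non-terminals at (or reachable through a nullable prefix from) the front of some alternative:
  FIRST(E) = { '/', 'b', 'id' }

Productions for E:
  E → id: FIRST = { 'id' }
  E → / D ;: FIRST = { '/' }
  E → b id /: FIRST = { 'b' }
Productions for D:
  D → ; b: FIRST = { ';' }
  D → E ; E: FIRST = { '/', 'b', 'id' }

All alternatives of each non-terminal have pairwise disjoint FIRST sets.

Answer: No FIRST/FIRST conflicts.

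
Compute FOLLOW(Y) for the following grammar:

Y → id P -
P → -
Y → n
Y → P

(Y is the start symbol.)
To compute FOLLOW(Y), find every occurrence of Y on a right-hand side N → α Y β: add FIRST(β) \ {ε}, and if β is empty or nullable also add FOLLOW(N). Iterate to a fixed point.

Y is the start symbol, so $ ∈ FOLLOW(Y).
Y does not occur on any right-hand side.

Taking the union: FOLLOW(Y) = { $ }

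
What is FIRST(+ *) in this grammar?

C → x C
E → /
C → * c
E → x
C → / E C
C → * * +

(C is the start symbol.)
{ '+' }

To compute FIRST(+ *), process the symbols left to right:
Symbol + is a terminal. Add '+' and stop.
FIRST(+ *) = { '+' }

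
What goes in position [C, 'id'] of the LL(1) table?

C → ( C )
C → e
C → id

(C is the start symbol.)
To find M[C, 'id'], we find productions for C where 'id' is in the predict set (PREDICT(N → α) = (FIRST(α) \ {ε}) ∪ (FOLLOW(N) if α ⇒* ε)).

C → ( C ): PREDICT = { '(' }
C → e: PREDICT = { 'e' }
C → id: PREDICT = { 'id' }
  'id' is in predict set, so this production goes in M[C, 'id']

M[C, 'id'] = C → id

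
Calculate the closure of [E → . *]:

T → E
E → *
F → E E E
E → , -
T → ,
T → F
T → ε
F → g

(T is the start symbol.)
{ [E → . *] }

To compute CLOSURE, for each item [A → α.Bβ] where B is a non-terminal, add [B → .γ] for all productions B → γ; repeat for the newly added items until nothing changes.

Start with: [E → . *]
The dot precedes the terminal '*', so nothing is added.

CLOSURE = { [E → . *] }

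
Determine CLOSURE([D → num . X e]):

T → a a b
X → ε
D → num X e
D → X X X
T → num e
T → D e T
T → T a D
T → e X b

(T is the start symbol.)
{ [D → num . X e], [X → .] }

Start with: [D → num . X e]
  [D → num . X e] has the dot before X: add [X → .]
No further items can be added.

CLOSURE = { [D → num . X e], [X → .] }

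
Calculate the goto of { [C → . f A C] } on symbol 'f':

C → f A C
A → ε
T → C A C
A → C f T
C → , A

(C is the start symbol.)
{ [A → . C f T], [A → .], [C → . , A], [C → . f A C], [C → f . A C] }

GOTO(I, 'f') = CLOSURE({ [A → αX.β] : [A → α.Xβ] ∈ I, X = 'f' })

Items with dot before 'f', with the dot advanced:
  [C → . f A C] → [C → f . A C]
Closure of the advanced items:
  [C → f . A C] has the dot before A: add [A → .], [A → . C f T]
  [A → . C f T] has the dot before C: add [C → . f A C], [C → . , A]

GOTO = { [A → . C f T], [A → .], [C → . , A], [C → . f A C], [C → f . A C] }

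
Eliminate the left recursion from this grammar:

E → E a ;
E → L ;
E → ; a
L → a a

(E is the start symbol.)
E is directly left-recursive. The standard transformation for
  A → A α₁ | ... | A α_m | β₁ | ... | β_n
is
  A  → β₁ A' | ... | β_n A'
  A' → α₁ A' | ... | α_m A' | ε

E → L ; becomes E → L ; E'
E → ; a becomes E → ; a E'
E → E a ; becomes E' → a ; E'
Add E' → ε

Productions for other non-terminals are unchanged:
  L → a a

Resulting grammar:
E → L ; E'
E → ; a E'
E' → a ; E'
E' → ε
L → a a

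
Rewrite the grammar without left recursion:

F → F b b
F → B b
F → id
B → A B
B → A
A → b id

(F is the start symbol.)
F → B b F'
F → id F'
F' → b b F'
F' → ε
B → A B
B → A
A → b id

F is directly left-recursive. The standard transformation for
  A → A α₁ | ... | A α_m | β₁ | ... | β_n
is
  A  → β₁ A' | ... | β_n A'
  A' → α₁ A' | ... | α_m A' | ε

F → B b becomes F → B b F'
F → id becomes F → id F'
F → F b b becomes F' → b b F'
Add F' → ε

Productions for other non-terminals are unchanged:
  B → A B
  B → A
  A → b id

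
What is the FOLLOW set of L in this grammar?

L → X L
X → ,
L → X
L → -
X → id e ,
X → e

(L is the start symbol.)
To compute FOLLOW(L), find every occurrence of L on a right-hand side N → α L β: add FIRST(β) \ {ε}, and if β is empty or nullable also add FOLLOW(N). Iterate to a fixed point.

L is the start symbol, so $ ∈ FOLLOW(L).
In L → X L: L is at the end; this adds FOLLOW(L) to itself — nothing new

Taking the union: FOLLOW(L) = { $ }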